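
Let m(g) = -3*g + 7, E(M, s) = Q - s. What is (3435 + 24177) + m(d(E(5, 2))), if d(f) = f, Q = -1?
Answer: 27628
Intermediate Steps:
E(M, s) = -1 - s
m(g) = 7 - 3*g
(3435 + 24177) + m(d(E(5, 2))) = (3435 + 24177) + (7 - 3*(-1 - 1*2)) = 27612 + (7 - 3*(-1 - 2)) = 27612 + (7 - 3*(-3)) = 27612 + (7 + 9) = 27612 + 16 = 27628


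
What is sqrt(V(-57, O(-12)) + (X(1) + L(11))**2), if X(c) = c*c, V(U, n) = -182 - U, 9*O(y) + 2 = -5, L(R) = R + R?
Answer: 2*sqrt(101) ≈ 20.100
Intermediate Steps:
L(R) = 2*R
O(y) = -7/9 (O(y) = -2/9 + (1/9)*(-5) = -2/9 - 5/9 = -7/9)
X(c) = c**2
sqrt(V(-57, O(-12)) + (X(1) + L(11))**2) = sqrt((-182 - 1*(-57)) + (1**2 + 2*11)**2) = sqrt((-182 + 57) + (1 + 22)**2) = sqrt(-125 + 23**2) = sqrt(-125 + 529) = sqrt(404) = 2*sqrt(101)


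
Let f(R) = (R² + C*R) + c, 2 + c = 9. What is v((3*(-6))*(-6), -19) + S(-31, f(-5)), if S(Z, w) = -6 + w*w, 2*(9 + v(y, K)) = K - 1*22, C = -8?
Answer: 10297/2 ≈ 5148.5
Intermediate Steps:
c = 7 (c = -2 + 9 = 7)
f(R) = 7 + R² - 8*R (f(R) = (R² - 8*R) + 7 = 7 + R² - 8*R)
v(y, K) = -20 + K/2 (v(y, K) = -9 + (K - 1*22)/2 = -9 + (K - 22)/2 = -9 + (-22 + K)/2 = -9 + (-11 + K/2) = -20 + K/2)
S(Z, w) = -6 + w²
v((3*(-6))*(-6), -19) + S(-31, f(-5)) = (-20 + (½)*(-19)) + (-6 + (7 + (-5)² - 8*(-5))²) = (-20 - 19/2) + (-6 + (7 + 25 + 40)²) = -59/2 + (-6 + 72²) = -59/2 + (-6 + 5184) = -59/2 + 5178 = 10297/2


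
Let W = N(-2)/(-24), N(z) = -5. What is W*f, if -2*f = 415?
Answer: -2075/48 ≈ -43.229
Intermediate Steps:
f = -415/2 (f = -1/2*415 = -415/2 ≈ -207.50)
W = 5/24 (W = -5/(-24) = -5*(-1/24) = 5/24 ≈ 0.20833)
W*f = (5/24)*(-415/2) = -2075/48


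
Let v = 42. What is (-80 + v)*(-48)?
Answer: 1824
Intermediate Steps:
(-80 + v)*(-48) = (-80 + 42)*(-48) = -38*(-48) = 1824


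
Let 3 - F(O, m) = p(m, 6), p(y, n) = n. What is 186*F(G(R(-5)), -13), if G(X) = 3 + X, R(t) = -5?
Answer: -558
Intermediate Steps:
F(O, m) = -3 (F(O, m) = 3 - 1*6 = 3 - 6 = -3)
186*F(G(R(-5)), -13) = 186*(-3) = -558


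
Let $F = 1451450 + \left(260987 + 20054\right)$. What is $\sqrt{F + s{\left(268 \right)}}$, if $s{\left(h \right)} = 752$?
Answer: $\sqrt{1733243} \approx 1316.5$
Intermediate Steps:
$F = 1732491$ ($F = 1451450 + 281041 = 1732491$)
$\sqrt{F + s{\left(268 \right)}} = \sqrt{1732491 + 752} = \sqrt{1733243}$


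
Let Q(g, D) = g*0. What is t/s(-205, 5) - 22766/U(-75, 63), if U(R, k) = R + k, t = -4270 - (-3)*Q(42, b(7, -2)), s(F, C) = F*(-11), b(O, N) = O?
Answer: 5128609/2706 ≈ 1895.3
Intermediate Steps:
s(F, C) = -11*F
Q(g, D) = 0
t = -4270 (t = -4270 - (-3)*0 = -4270 - 1*0 = -4270 + 0 = -4270)
t/s(-205, 5) - 22766/U(-75, 63) = -4270/((-11*(-205))) - 22766/(-75 + 63) = -4270/2255 - 22766/(-12) = -4270*1/2255 - 22766*(-1/12) = -854/451 + 11383/6 = 5128609/2706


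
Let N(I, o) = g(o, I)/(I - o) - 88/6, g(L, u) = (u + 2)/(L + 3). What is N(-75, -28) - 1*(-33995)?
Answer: 119780456/3525 ≈ 33980.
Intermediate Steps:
g(L, u) = (2 + u)/(3 + L)
N(I, o) = -44/3 + (2 + I)/((3 + o)*(I - o)) (N(I, o) = ((2 + I)/(3 + o))/(I - o) - 88/6 = (2 + I)/((3 + o)*(I - o)) - 88*1/6 = (2 + I)/((3 + o)*(I - o)) - 44/3 = -44/3 + (2 + I)/((3 + o)*(I - o)))
N(-75, -28) - 1*(-33995) = (2 - 75 + 44*(3 - 28)*(-28 - 1*(-75))/3)/((3 - 28)*(-75 - 1*(-28))) - 1*(-33995) = (2 - 75 + (44/3)*(-25)*(-28 + 75))/((-25)*(-75 + 28)) + 33995 = -1/25*(2 - 75 + (44/3)*(-25)*47)/(-47) + 33995 = -1/25*(-1/47)*(2 - 75 - 51700/3) + 33995 = -1/25*(-1/47)*(-51919/3) + 33995 = -51919/3525 + 33995 = 119780456/3525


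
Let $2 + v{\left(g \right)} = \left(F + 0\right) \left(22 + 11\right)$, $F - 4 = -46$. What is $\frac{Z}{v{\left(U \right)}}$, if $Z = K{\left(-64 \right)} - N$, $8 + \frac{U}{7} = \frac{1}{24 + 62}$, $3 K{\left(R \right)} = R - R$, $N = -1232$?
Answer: $- \frac{308}{347} \approx -0.88761$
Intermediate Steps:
$F = -42$ ($F = 4 - 46 = -42$)
$K{\left(R \right)} = 0$ ($K{\left(R \right)} = \frac{R - R}{3} = \frac{1}{3} \cdot 0 = 0$)
$U = - \frac{4809}{86}$ ($U = -56 + \frac{7}{24 + 62} = -56 + \frac{7}{86} = - \frac{4809}{86} \approx -55.919$)
$Z = 1232$ ($Z = 0 - -1232 = 0 + 1232 = 1232$)
$v{\left(g \right)} = -1388$ ($v{\left(g \right)} = -2 + \left(-42 + 0\right) \left(22 + 11\right) = -2 - 1386 = -1388$)
$\frac{Z}{v{\left(U \right)}} = \frac{1232}{-1388} = 1232 \left(- \frac{1}{1388}\right) = - \frac{308}{347}$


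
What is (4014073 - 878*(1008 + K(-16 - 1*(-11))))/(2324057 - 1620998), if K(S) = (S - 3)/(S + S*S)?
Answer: 5215667/1171765 ≈ 4.4511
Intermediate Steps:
K(S) = (-3 + S)/(S + S²)
(4014073 - 878*(1008 + K(-16 - 1*(-11))))/(2324057 - 1620998) = (4014073 - 878*(1008 + (-3 + (-16 - 1*(-11)))/((-16 - 1*(-11))*(1 + (-16 - 1*(-11))))))/(2324057 - 1620998) = (4014073 - 878*(1008 + (-3 + (-16 + 11))/((-16 + 11)*(1 + (-16 + 11)))))/703059 = (4014073 - 878*(1008 + (-3 - 5)/((-5)*(1 - 5))))*(1/703059) = (4014073 - 878*(1008 - ⅕*(-8)/(-4)))*(1/703059) = (4014073 - 878*(1008 - ⅕*(-¼)*(-8)))*(1/703059) = (4014073 - 878*(1008 - ⅖))*(1/703059) = (4014073 - 878*5038/5)*(1/703059) = (4014073 - 4423364/5)*(1/703059) = (15647001/5)*(1/703059) = 5215667/1171765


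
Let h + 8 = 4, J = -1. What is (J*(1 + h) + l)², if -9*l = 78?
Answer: 289/9 ≈ 32.111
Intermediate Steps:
h = -4 (h = -8 + 4 = -4)
l = -26/3 (l = -⅑*78 = -26/3 ≈ -8.6667)
(J*(1 + h) + l)² = (-(1 - 4) - 26/3)² = (-1*(-3) - 26/3)² = (3 - 26/3)² = (-17/3)² = 289/9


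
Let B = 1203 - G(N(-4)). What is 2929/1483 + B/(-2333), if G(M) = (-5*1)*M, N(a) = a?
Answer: 5078968/3459839 ≈ 1.4680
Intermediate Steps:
G(M) = -5*M
B = 1183 (B = 1203 - (-5)*(-4) = 1203 - 1*20 = 1203 - 20 = 1183)
2929/1483 + B/(-2333) = 2929/1483 + 1183/(-2333) = 2929*(1/1483) + 1183*(-1/2333) = 2929/1483 - 1183/2333 = 5078968/3459839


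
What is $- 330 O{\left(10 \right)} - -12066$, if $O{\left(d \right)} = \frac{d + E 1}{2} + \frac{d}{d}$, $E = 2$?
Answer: $9756$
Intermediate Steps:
$O{\left(d \right)} = 2 + \frac{d}{2}$ ($O{\left(d \right)} = \frac{d + 2 \cdot 1}{2} + \frac{d}{d} = \left(d + 2\right) \frac{1}{2} + 1 = \left(2 + d\right) \frac{1}{2} + 1 = \left(1 + \frac{d}{2}\right) + 1 = 2 + \frac{d}{2}$)
$- 330 O{\left(10 \right)} - -12066 = - 330 \left(2 + \frac{1}{2} \cdot 10\right) - -12066 = - 330 \left(2 + 5\right) + 12066 = \left(-330\right) 7 + 12066 = -2310 + 12066 = 9756$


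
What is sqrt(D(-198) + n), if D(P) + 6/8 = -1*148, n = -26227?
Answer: I*sqrt(105503)/2 ≈ 162.41*I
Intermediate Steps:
D(P) = -595/4 (D(P) = -3/4 - 1*148 = -3/4 - 148 = -595/4)
sqrt(D(-198) + n) = sqrt(-595/4 - 26227) = sqrt(-105503/4) = I*sqrt(105503)/2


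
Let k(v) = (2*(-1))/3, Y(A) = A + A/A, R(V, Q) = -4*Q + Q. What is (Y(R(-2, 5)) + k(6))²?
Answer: 1936/9 ≈ 215.11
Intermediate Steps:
R(V, Q) = -3*Q
Y(A) = 1 + A (Y(A) = A + 1 = 1 + A)
k(v) = -⅔ (k(v) = -2*⅓ = -⅔)
(Y(R(-2, 5)) + k(6))² = ((1 - 3*5) - ⅔)² = ((1 - 15) - ⅔)² = (-14 - ⅔)² = (-44/3)² = 1936/9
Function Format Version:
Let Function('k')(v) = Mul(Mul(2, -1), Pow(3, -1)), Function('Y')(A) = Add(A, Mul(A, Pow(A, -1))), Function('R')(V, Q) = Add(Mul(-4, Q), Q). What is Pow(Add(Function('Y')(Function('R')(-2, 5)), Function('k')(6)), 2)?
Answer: Rational(1936, 9) ≈ 215.11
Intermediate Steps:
Function('R')(V, Q) = Mul(-3, Q)
Function('Y')(A) = Add(1, A) (Function('Y')(A) = Add(A, 1) = Add(1, A))
Function('k')(v) = Rational(-2, 3) (Function('k')(v) = Mul(-2, Rational(1, 3)) = Rational(-2, 3))
Pow(Add(Function('Y')(Function('R')(-2, 5)), Function('k')(6)), 2) = Pow(Add(Add(1, Mul(-3, 5)), Rational(-2, 3)), 2) = Pow(Add(Add(1, -15), Rational(-2, 3)), 2) = Pow(Add(-14, Rational(-2, 3)), 2) = Pow(Rational(-44, 3), 2) = Rational(1936, 9)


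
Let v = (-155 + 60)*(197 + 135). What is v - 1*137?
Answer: -31677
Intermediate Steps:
v = -31540 (v = -95*332 = -31540)
v - 1*137 = -31540 - 1*137 = -31540 - 137 = -31677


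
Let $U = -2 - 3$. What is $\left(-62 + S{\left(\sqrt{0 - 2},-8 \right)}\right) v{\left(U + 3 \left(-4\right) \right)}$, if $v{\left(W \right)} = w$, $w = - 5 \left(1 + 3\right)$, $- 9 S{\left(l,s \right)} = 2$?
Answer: $\frac{11200}{9} \approx 1244.4$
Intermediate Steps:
$S{\left(l,s \right)} = - \frac{2}{9}$ ($S{\left(l,s \right)} = \left(- \frac{1}{9}\right) 2 = - \frac{2}{9}$)
$U = -5$ ($U = -2 + \left(-5 + 2\right) = -2 - 3 = -5$)
$w = -20$ ($w = \left(-5\right) 4 = -20$)
$v{\left(W \right)} = -20$
$\left(-62 + S{\left(\sqrt{0 - 2},-8 \right)}\right) v{\left(U + 3 \left(-4\right) \right)} = \left(-62 - \frac{2}{9}\right) \left(-20\right) = \left(- \frac{560}{9}\right) \left(-20\right) = \frac{11200}{9}$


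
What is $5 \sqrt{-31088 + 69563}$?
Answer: $225 \sqrt{19} \approx 980.75$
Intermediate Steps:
$5 \sqrt{-31088 + 69563} = 5 \sqrt{38475} = 5 \cdot 45 \sqrt{19} = 225 \sqrt{19}$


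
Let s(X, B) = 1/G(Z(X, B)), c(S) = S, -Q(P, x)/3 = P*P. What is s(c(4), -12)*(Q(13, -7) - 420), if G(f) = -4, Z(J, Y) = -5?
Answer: 927/4 ≈ 231.75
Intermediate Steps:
Q(P, x) = -3*P² (Q(P, x) = -3*P*P = -3*P²)
s(X, B) = -¼ (s(X, B) = 1/(-4) = -¼)
s(c(4), -12)*(Q(13, -7) - 420) = -(-3*13² - 420)/4 = -(-3*169 - 420)/4 = -(-507 - 420)/4 = -¼*(-927) = 927/4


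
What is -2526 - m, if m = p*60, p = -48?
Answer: 354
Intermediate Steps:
m = -2880 (m = -48*60 = -2880)
-2526 - m = -2526 - 1*(-2880) = -2526 + 2880 = 354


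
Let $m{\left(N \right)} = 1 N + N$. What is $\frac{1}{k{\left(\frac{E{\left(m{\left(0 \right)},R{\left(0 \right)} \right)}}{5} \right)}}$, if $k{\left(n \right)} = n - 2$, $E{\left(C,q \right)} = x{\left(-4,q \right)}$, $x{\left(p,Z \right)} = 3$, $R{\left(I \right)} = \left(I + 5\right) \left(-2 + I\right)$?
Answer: $- \frac{5}{7} \approx -0.71429$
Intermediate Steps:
$R{\left(I \right)} = \left(-2 + I\right) \left(5 + I\right)$ ($R{\left(I \right)} = \left(5 + I\right) \left(-2 + I\right) = \left(-2 + I\right) \left(5 + I\right)$)
$m{\left(N \right)} = 2 N$ ($m{\left(N \right)} = N + N = 2 N$)
$E{\left(C,q \right)} = 3$
$k{\left(n \right)} = -2 + n$
$\frac{1}{k{\left(\frac{E{\left(m{\left(0 \right)},R{\left(0 \right)} \right)}}{5} \right)}} = \frac{1}{-2 + \frac{3}{5}} = \frac{1}{- \frac{7}{5}} = - \frac{5}{7}$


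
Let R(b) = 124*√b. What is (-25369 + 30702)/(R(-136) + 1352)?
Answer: 901277/489880 - 165323*I*√34/489880 ≈ 1.8398 - 1.9678*I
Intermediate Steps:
(-25369 + 30702)/(R(-136) + 1352) = (-25369 + 30702)/(124*√(-136) + 1352) = 5333/(124*(2*I*√34) + 1352) = 5333/(248*I*√34 + 1352) = 5333/(1352 + 248*I*√34)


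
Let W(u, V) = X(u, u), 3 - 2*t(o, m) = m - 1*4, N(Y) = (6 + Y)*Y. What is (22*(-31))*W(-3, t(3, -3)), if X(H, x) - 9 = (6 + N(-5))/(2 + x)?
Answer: -5456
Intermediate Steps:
N(Y) = Y*(6 + Y)
t(o, m) = 7/2 - m/2 (t(o, m) = 3/2 - (m - 1*4)/2 = 3/2 - (m - 4)/2 = 3/2 - (-4 + m)/2 = 3/2 + (2 - m/2) = 7/2 - m/2)
X(H, x) = 9 + 1/(2 + x) (X(H, x) = 9 + (6 - 5*(6 - 5))/(2 + x) = 9 + (6 - 5*1)/(2 + x) = 9 + (6 - 5)/(2 + x) = 9 + 1/(2 + x))
W(u, V) = (19 + 9*u)/(2 + u)
(22*(-31))*W(-3, t(3, -3)) = (22*(-31))*((19 + 9*(-3))/(2 - 3)) = -682*(19 - 27)/(-1) = -(-682)*(-8) = -682*8 = -5456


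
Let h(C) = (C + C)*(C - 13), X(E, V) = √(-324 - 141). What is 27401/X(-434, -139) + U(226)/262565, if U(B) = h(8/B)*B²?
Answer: -9376/52513 - 27401*I*√465/465 ≈ -0.17855 - 1270.7*I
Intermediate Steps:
X(E, V) = I*√465 (X(E, V) = √(-465) = I*√465)
h(C) = 2*C*(-13 + C) (h(C) = (2*C)*(-13 + C) = 2*C*(-13 + C))
U(B) = 16*B*(-13 + 8/B) (U(B) = (2*(8/B)*(-13 + 8/B))*B² = (16*(-13 + 8/B)/B)*B² = 16*B*(-13 + 8/B))
27401/X(-434, -139) + U(226)/262565 = 27401/((I*√465)) + (128 - 208*226)/262565 = 27401*(-I*√465/465) + (128 - 47008)*(1/262565) = -27401*I*√465/465 - 46880*1/262565 = -27401*I*√465/465 - 9376/52513 = -9376/52513 - 27401*I*√465/465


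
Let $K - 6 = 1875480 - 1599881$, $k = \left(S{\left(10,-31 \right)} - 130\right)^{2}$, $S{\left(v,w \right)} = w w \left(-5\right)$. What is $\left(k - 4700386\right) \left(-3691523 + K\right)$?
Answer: $-67135902409202$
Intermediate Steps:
$S{\left(v,w \right)} = - 5 w^{2}$ ($S{\left(v,w \right)} = w^{2} \left(-5\right) = - 5 w^{2}$)
$k = 24354225$ ($k = \left(- 5 \left(-31\right)^{2} - 130\right)^{2} = \left(\left(-5\right) 961 - 130\right)^{2} = \left(-4805 - 130\right)^{2} = \left(-4935\right)^{2} = 24354225$)
$K = 275605$ ($K = 6 + \left(1875480 - 1599881\right) = 6 + 275599 = 275605$)
$\left(k - 4700386\right) \left(-3691523 + K\right) = \left(24354225 - 4700386\right) \left(-3691523 + 275605\right) = 19653839 \left(-3415918\right) = -67135902409202$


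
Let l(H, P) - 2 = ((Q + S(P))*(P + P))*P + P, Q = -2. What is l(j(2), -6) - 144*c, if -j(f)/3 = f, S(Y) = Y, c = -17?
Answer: 1868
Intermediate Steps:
j(f) = -3*f
l(H, P) = 2 + P + 2*P**2*(-2 + P) (l(H, P) = 2 + (((-2 + P)*(P + P))*P + P) = 2 + (((-2 + P)*(2*P))*P + P) = 2 + ((2*P*(-2 + P))*P + P) = 2 + (2*P**2*(-2 + P) + P) = 2 + (P + 2*P**2*(-2 + P)) = 2 + P + 2*P**2*(-2 + P))
l(j(2), -6) - 144*c = (2 - 6 - 4*(-6)**2 + 2*(-6)**3) - 144*(-17) = (2 - 6 - 4*36 + 2*(-216)) + 2448 = (2 - 6 - 144 - 432) + 2448 = -580 + 2448 = 1868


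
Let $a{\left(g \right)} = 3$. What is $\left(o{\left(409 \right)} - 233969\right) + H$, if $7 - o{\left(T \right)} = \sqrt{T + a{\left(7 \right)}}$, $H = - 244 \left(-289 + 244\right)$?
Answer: $-222982 - 2 \sqrt{103} \approx -2.23 \cdot 10^{5}$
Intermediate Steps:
$H = 10980$ ($H = \left(-244\right) \left(-45\right) = 10980$)
$o{\left(T \right)} = 7 - \sqrt{3 + T}$ ($o{\left(T \right)} = 7 - \sqrt{T + 3} = 7 - \sqrt{3 + T}$)
$\left(o{\left(409 \right)} - 233969\right) + H = \left(\left(7 - \sqrt{3 + 409}\right) - 233969\right) + 10980 = \left(\left(7 - \sqrt{412}\right) - 233969\right) + 10980 = \left(\left(7 - 2 \sqrt{103}\right) - 233969\right) + 10980 = \left(-233962 - 2 \sqrt{103}\right) + 10980 = -222982 - 2 \sqrt{103}$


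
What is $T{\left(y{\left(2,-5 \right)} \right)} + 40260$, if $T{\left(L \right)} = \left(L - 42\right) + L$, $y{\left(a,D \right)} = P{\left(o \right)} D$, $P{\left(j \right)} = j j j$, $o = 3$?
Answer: $39948$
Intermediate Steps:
$P{\left(j \right)} = j^{3}$ ($P{\left(j \right)} = j^{2} j = j^{3}$)
$y{\left(a,D \right)} = 27 D$ ($y{\left(a,D \right)} = 3^{3} D = 27 D$)
$T{\left(L \right)} = -42 + 2 L$ ($T{\left(L \right)} = \left(-42 + L\right) + L = -42 + 2 L$)
$T{\left(y{\left(2,-5 \right)} \right)} + 40260 = \left(-42 + 2 \cdot 27 \left(-5\right)\right) + 40260 = \left(-42 + 2 \left(-135\right)\right) + 40260 = \left(-42 - 270\right) + 40260 = -312 + 40260 = 39948$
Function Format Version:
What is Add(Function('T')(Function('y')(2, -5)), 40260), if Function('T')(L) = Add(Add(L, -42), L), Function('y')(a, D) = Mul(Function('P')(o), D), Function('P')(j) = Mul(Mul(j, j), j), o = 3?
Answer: 39948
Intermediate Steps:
Function('P')(j) = Pow(j, 3) (Function('P')(j) = Mul(Pow(j, 2), j) = Pow(j, 3))
Function('y')(a, D) = Mul(27, D) (Function('y')(a, D) = Mul(Pow(3, 3), D) = Mul(27, D))
Function('T')(L) = Add(-42, Mul(2, L)) (Function('T')(L) = Add(Add(-42, L), L) = Add(-42, Mul(2, L)))
Add(Function('T')(Function('y')(2, -5)), 40260) = Add(Add(-42, Mul(2, Mul(27, -5))), 40260) = Add(Add(-42, Mul(2, -135)), 40260) = Add(Add(-42, -270), 40260) = Add(-312, 40260) = 39948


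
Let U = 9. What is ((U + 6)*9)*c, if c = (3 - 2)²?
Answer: 135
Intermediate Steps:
c = 1 (c = 1² = 1)
((U + 6)*9)*c = ((9 + 6)*9)*1 = (15*9)*1 = 135*1 = 135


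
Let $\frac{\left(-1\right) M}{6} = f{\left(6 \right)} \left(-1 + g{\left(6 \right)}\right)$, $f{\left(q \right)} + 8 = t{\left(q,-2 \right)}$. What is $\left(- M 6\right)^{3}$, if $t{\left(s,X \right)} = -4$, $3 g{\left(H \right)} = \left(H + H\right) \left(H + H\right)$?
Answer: $-8370373054464$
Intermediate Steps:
$g{\left(H \right)} = \frac{4 H^{2}}{3}$ ($g{\left(H \right)} = \frac{\left(H + H\right) \left(H + H\right)}{3} = \frac{2 H 2 H}{3} = \frac{4 H^{2}}{3}$)
$f{\left(q \right)} = -12$ ($f{\left(q \right)} = -8 - 4 = -12$)
$M = 3384$ ($M = - 6 \left(- 12 \left(-1 + \frac{4 \cdot 6^{2}}{3}\right)\right) = - 6 \left(- 12 \left(-1 + \frac{4}{3} \cdot 36\right)\right) = - 6 \left(- 12 \left(-1 + 48\right)\right) = - 6 \left(\left(-12\right) 47\right) = \left(-6\right) \left(-564\right) = 3384$)
$\left(- M 6\right)^{3} = \left(\left(-1\right) 3384 \cdot 6\right)^{3} = \left(\left(-3384\right) 6\right)^{3} = \left(-20304\right)^{3} = -8370373054464$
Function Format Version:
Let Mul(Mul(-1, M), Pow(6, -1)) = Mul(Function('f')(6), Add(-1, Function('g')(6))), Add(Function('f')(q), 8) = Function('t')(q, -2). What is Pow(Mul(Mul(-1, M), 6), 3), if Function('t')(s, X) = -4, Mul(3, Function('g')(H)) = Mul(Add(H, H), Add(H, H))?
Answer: -8370373054464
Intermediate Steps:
Function('g')(H) = Mul(Rational(4, 3), Pow(H, 2)) (Function('g')(H) = Mul(Rational(1, 3), Mul(Add(H, H), Add(H, H))) = Mul(Rational(1, 3), Mul(Mul(2, H), Mul(2, H))) = Mul(Rational(1, 3), Mul(4, Pow(H, 2))) = Mul(Rational(4, 3), Pow(H, 2)))
Function('f')(q) = -12 (Function('f')(q) = Add(-8, -4) = -12)
M = 3384 (M = Mul(-6, Mul(-12, Add(-1, Mul(Rational(4, 3), Pow(6, 2))))) = Mul(-6, Mul(-12, Add(-1, Mul(Rational(4, 3), 36)))) = Mul(-6, Mul(-12, Add(-1, 48))) = Mul(-6, Mul(-12, 47)) = Mul(-6, -564) = 3384)
Pow(Mul(Mul(-1, M), 6), 3) = Pow(Mul(Mul(-1, 3384), 6), 3) = Pow(Mul(-3384, 6), 3) = Pow(-20304, 3) = -8370373054464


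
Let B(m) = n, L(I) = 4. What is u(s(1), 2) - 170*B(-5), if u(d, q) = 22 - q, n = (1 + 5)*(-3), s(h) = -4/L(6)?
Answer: 3080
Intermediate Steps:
s(h) = -1 (s(h) = -4/4 = -4*¼ = -1)
n = -18 (n = 6*(-3) = -18)
B(m) = -18
u(s(1), 2) - 170*B(-5) = (22 - 1*2) - 170*(-18) = (22 - 2) + 3060 = 20 + 3060 = 3080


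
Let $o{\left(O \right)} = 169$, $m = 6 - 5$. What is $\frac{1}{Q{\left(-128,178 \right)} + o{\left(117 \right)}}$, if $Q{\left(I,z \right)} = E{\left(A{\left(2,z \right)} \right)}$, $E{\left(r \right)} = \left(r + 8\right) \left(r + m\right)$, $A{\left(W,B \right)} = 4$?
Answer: $\frac{1}{229} \approx 0.0043668$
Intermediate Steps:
$m = 1$
$E{\left(r \right)} = \left(1 + r\right) \left(8 + r\right)$ ($E{\left(r \right)} = \left(r + 8\right) \left(r + 1\right) = \left(8 + r\right) \left(1 + r\right) = \left(1 + r\right) \left(8 + r\right)$)
$Q{\left(I,z \right)} = 60$ ($Q{\left(I,z \right)} = 8 + 4^{2} + 9 \cdot 4 = 8 + 16 + 36 = 60$)
$\frac{1}{Q{\left(-128,178 \right)} + o{\left(117 \right)}} = \frac{1}{60 + 169} = \frac{1}{229}$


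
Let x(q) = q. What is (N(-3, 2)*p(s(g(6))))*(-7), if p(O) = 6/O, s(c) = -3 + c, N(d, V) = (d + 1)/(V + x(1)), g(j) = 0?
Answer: -28/3 ≈ -9.3333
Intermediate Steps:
N(d, V) = (1 + d)/(1 + V) (N(d, V) = (d + 1)/(V + 1) = (1 + d)/(1 + V))
(N(-3, 2)*p(s(g(6))))*(-7) = (((1 - 3)/(1 + 2))*(6/(-3 + 0)))*(-7) = ((-2/3)*(6/(-3)))*(-7) = (((⅓)*(-2))*(6*(-⅓)))*(-7) = -⅔*(-2)*(-7) = (4/3)*(-7) = -28/3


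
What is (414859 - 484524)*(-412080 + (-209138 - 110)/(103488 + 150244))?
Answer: 1821009866451080/63433 ≈ 2.8708e+10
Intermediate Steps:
(414859 - 484524)*(-412080 + (-209138 - 110)/(103488 + 150244)) = -69665*(-412080 - 209248/253732) = -69665*(-412080 - 209248*1/253732) = -69665*(-412080 - 52312/63433) = -69665*(-26139522952/63433) = 1821009866451080/63433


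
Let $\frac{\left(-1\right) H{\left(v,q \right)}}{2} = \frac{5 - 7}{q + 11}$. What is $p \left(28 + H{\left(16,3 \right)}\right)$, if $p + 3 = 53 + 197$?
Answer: $\frac{48906}{7} \approx 6986.6$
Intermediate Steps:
$H{\left(v,q \right)} = \frac{4}{11 + q}$ ($H{\left(v,q \right)} = - 2 \frac{5 - 7}{q + 11} = - 2 \left(- \frac{2}{11 + q}\right) = \frac{4}{11 + q}$)
$p = 247$ ($p = -3 + \left(53 + 197\right) = -3 + 250 = 247$)
$p \left(28 + H{\left(16,3 \right)}\right) = 247 \left(28 + \frac{4}{11 + 3}\right) = 247 \left(28 + \frac{4}{14}\right) = 247 \left(28 + 4 \cdot \frac{1}{14}\right) = 247 \left(28 + \frac{2}{7}\right) = 247 \cdot \frac{198}{7} = \frac{48906}{7}$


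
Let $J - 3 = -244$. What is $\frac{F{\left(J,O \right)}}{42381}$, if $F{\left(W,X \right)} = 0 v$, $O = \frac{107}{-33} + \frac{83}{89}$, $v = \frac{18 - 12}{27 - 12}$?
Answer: $0$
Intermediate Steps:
$J = -241$ ($J = 3 - 244 = -241$)
$v = \frac{2}{5}$ ($v = \frac{6}{15} = 6 \cdot \frac{1}{15} = \frac{2}{5} \approx 0.4$)
$O = - \frac{6784}{2937}$ ($O = 107 \left(- \frac{1}{33}\right) + 83 \cdot \frac{1}{89} = - \frac{107}{33} + \frac{83}{89} = - \frac{6784}{2937} \approx -2.3098$)
$F{\left(W,X \right)} = 0$ ($F{\left(W,X \right)} = 0 \cdot \frac{2}{5} = 0$)
$\frac{F{\left(J,O \right)}}{42381} = \frac{0}{42381} = 0 \cdot \frac{1}{42381} = 0$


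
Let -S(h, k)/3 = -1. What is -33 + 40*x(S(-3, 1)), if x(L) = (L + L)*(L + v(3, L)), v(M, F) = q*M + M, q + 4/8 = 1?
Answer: 1767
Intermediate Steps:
q = ½ (q = -½ + 1 = ½ ≈ 0.50000)
S(h, k) = 3 (S(h, k) = -3*(-1) = 3)
v(M, F) = 3*M/2 (v(M, F) = M/2 + M = 3*M/2)
x(L) = 2*L*(9/2 + L) (x(L) = (L + L)*(L + (3/2)*3) = (2*L)*(L + 9/2) = (2*L)*(9/2 + L) = 2*L*(9/2 + L))
-33 + 40*x(S(-3, 1)) = -33 + 40*(3*(9 + 2*3)) = -33 + 40*(3*(9 + 6)) = -33 + 40*(3*15) = -33 + 40*45 = -33 + 1800 = 1767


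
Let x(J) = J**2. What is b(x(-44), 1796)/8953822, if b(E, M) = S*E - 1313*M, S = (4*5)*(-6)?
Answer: -1295234/4476911 ≈ -0.28931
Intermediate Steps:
S = -120 (S = 20*(-6) = -120)
b(E, M) = -1313*M - 120*E (b(E, M) = -120*E - 1313*M = -1313*M - 120*E)
b(x(-44), 1796)/8953822 = (-1313*1796 - 120*(-44)**2)/8953822 = (-2358148 - 120*1936)*(1/8953822) = (-2358148 - 232320)*(1/8953822) = -2590468*1/8953822 = -1295234/4476911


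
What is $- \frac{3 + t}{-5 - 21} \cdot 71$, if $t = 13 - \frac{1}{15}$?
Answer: $\frac{16969}{390} \approx 43.51$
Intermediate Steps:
$t = \frac{194}{15}$ ($t = 13 - \frac{1}{15} = \frac{194}{15} \approx 12.933$)
$- \frac{3 + t}{-5 - 21} \cdot 71 = - \frac{3 + \frac{194}{15}}{-5 - 21} \cdot 71 = - \frac{239}{15 \left(-26\right)} 71 = - \frac{239}{15} \left(- \frac{1}{26}\right) 71 = - \frac{\left(-239\right) 71}{390} = \left(-1\right) \left(- \frac{16969}{390}\right) = \frac{16969}{390}$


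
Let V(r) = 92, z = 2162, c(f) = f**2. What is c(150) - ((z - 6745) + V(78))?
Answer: 26991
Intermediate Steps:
c(150) - ((z - 6745) + V(78)) = 150**2 - ((2162 - 6745) + 92) = 22500 - (-4583 + 92) = 22500 - 1*(-4491) = 22500 + 4491 = 26991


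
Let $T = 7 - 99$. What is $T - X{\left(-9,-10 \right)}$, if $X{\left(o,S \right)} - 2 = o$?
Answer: $-85$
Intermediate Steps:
$X{\left(o,S \right)} = 2 + o$
$T = -92$ ($T = 7 - 99 = -92$)
$T - X{\left(-9,-10 \right)} = -92 - \left(2 - 9\right) = -92 - -7 = -92 + 7 = -85$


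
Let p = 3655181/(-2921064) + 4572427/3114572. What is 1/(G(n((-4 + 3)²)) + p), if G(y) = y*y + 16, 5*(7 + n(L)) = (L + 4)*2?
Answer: 2274466036152/93746114358431 ≈ 0.024262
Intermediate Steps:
n(L) = -27/5 + 2*L/5 (n(L) = -7 + ((L + 4)*2)/5 = -7 + ((4 + L)*2)/5 = -7 + (8 + 2*L)/5 = -7 + (8/5 + 2*L/5) = -27/5 + 2*L/5)
G(y) = 16 + y² (G(y) = y² + 16 = 16 + y²)
p = 493006876199/2274466036152 (p = 3655181*(-1/2921064) + 4572427*(1/3114572) = -3655181/2921064 + 4572427/3114572 = 493006876199/2274466036152 ≈ 0.21676)
1/(G(n((-4 + 3)²)) + p) = 1/((16 + (-27/5 + 2*(-4 + 3)²/5)²) + 493006876199/2274466036152) = 1/((16 + (-27/5 + (⅖)*(-1)²)²) + 493006876199/2274466036152) = 1/((16 + (-27/5 + (⅖)*1)²) + 493006876199/2274466036152) = 1/((16 + (-27/5 + ⅖)²) + 493006876199/2274466036152) = 1/((16 + (-5)²) + 493006876199/2274466036152) = 1/((16 + 25) + 493006876199/2274466036152) = 1/(41 + 493006876199/2274466036152) = 1/(93746114358431/2274466036152) = 2274466036152/93746114358431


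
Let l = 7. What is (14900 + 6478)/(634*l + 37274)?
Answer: 3563/6952 ≈ 0.51251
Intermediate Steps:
(14900 + 6478)/(634*l + 37274) = (14900 + 6478)/(634*7 + 37274) = 21378/(4438 + 37274) = 21378/41712 = 21378*(1/41712) = 3563/6952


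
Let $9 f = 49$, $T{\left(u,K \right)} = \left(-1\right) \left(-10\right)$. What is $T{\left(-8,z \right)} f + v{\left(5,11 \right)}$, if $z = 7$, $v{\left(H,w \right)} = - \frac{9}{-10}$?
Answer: $\frac{4981}{90} \approx 55.344$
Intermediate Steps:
$v{\left(H,w \right)} = \frac{9}{10}$ ($v{\left(H,w \right)} = \left(-9\right) \left(- \frac{1}{10}\right) = \frac{9}{10}$)
$T{\left(u,K \right)} = 10$
$f = \frac{49}{9}$ ($f = \frac{1}{9} \cdot 49 = \frac{49}{9} \approx 5.4444$)
$T{\left(-8,z \right)} f + v{\left(5,11 \right)} = 10 \cdot \frac{49}{9} + \frac{9}{10} = \frac{490}{9} + \frac{9}{10} = \frac{4981}{90}$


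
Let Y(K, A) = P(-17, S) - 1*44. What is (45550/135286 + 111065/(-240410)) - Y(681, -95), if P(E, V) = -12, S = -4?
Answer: 181727514247/3252410726 ≈ 55.875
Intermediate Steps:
Y(K, A) = -56 (Y(K, A) = -12 - 1*44 = -12 - 44 = -56)
(45550/135286 + 111065/(-240410)) - Y(681, -95) = (45550/135286 + 111065/(-240410)) - 1*(-56) = (45550*(1/135286) + 111065*(-1/240410)) + 56 = (22775/67643 - 22213/48082) + 56 = -407486409/3252410726 + 56 = 181727514247/3252410726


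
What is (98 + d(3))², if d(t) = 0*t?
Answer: 9604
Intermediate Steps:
d(t) = 0
(98 + d(3))² = (98 + 0)² = 98² = 9604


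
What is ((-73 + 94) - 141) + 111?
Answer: -9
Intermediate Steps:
((-73 + 94) - 141) + 111 = (21 - 141) + 111 = -120 + 111 = -9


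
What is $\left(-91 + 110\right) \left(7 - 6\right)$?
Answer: $19$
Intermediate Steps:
$\left(-91 + 110\right) \left(7 - 6\right) = 19 \left(7 - 6\right) = 19 \cdot 1 = 19$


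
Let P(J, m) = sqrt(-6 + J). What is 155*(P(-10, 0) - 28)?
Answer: -4340 + 620*I ≈ -4340.0 + 620.0*I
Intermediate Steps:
155*(P(-10, 0) - 28) = 155*(sqrt(-6 - 10) - 28) = 155*(sqrt(-16) - 28) = 155*(4*I - 28) = 155*(-28 + 4*I) = -4340 + 620*I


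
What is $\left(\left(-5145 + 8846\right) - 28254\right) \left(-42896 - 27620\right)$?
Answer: $1731379348$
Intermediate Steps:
$\left(\left(-5145 + 8846\right) - 28254\right) \left(-42896 - 27620\right) = \left(3701 - 28254\right) \left(-70516\right) = \left(-24553\right) \left(-70516\right) = 1731379348$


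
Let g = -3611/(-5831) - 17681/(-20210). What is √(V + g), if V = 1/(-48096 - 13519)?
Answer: √64304618064163381281370/207456842390 ≈ 1.2223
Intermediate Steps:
V = -1/61615 (V = 1/(-61615) = -1/61615 ≈ -1.6230e-5)
g = 176076221/117844510 (g = -3611*(-1/5831) - 17681*(-1/20210) = 3611/5831 + 17681/20210 = 176076221/117844510 ≈ 1.4941)
√(V + g) = √(-1/61615 + 176076221/117844510) = √(2169763702481/1452197896730) = √64304618064163381281370/207456842390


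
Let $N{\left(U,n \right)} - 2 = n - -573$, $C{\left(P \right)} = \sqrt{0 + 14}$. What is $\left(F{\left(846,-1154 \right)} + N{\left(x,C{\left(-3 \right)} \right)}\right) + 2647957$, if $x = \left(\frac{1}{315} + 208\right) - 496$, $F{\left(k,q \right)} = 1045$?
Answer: $2649577 + \sqrt{14} \approx 2.6496 \cdot 10^{6}$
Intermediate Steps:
$C{\left(P \right)} = \sqrt{14}$
$x = - \frac{90719}{315}$ ($x = \left(\frac{1}{315} + 208\right) - 496 = \frac{65521}{315} - 496 = - \frac{90719}{315} \approx -288.0$)
$N{\left(U,n \right)} = 575 + n$ ($N{\left(U,n \right)} = 2 + \left(n - -573\right) = 2 + \left(n + 573\right) = 2 + \left(573 + n\right) = 575 + n$)
$\left(F{\left(846,-1154 \right)} + N{\left(x,C{\left(-3 \right)} \right)}\right) + 2647957 = \left(1045 + \left(575 + \sqrt{14}\right)\right) + 2647957 = \left(1620 + \sqrt{14}\right) + 2647957 = 2649577 + \sqrt{14}$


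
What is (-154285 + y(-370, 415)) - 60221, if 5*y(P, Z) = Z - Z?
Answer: -214506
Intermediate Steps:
y(P, Z) = 0 (y(P, Z) = (Z - Z)/5 = (⅕)*0 = 0)
(-154285 + y(-370, 415)) - 60221 = (-154285 + 0) - 60221 = -154285 - 60221 = -214506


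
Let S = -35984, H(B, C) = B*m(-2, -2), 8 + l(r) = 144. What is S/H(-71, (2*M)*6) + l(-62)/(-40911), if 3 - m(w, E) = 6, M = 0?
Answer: -163574488/968227 ≈ -168.94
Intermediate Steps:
l(r) = 136 (l(r) = -8 + 144 = 136)
m(w, E) = -3 (m(w, E) = 3 - 1*6 = 3 - 6 = -3)
H(B, C) = -3*B (H(B, C) = B*(-3) = -3*B)
S/H(-71, (2*M)*6) + l(-62)/(-40911) = -35984/((-3*(-71))) + 136/(-40911) = -35984/213 + 136*(-1/40911) = -35984*1/213 - 136/40911 = -35984/213 - 136/40911 = -163574488/968227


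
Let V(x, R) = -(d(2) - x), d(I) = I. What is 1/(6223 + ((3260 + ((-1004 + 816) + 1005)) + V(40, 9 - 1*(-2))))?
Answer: 1/10338 ≈ 9.6731e-5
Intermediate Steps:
V(x, R) = -2 + x (V(x, R) = -(2 - x) = -2 + x)
1/(6223 + ((3260 + ((-1004 + 816) + 1005)) + V(40, 9 - 1*(-2)))) = 1/(6223 + ((3260 + ((-1004 + 816) + 1005)) + (-2 + 40))) = 1/(6223 + ((3260 + (-188 + 1005)) + 38)) = 1/(6223 + ((3260 + 817) + 38)) = 1/(6223 + (4077 + 38)) = 1/(6223 + 4115) = 1/10338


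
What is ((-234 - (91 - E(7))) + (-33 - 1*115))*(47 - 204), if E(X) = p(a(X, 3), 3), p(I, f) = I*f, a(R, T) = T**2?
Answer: 70022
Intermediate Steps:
E(X) = 27 (E(X) = 3**2*3 = 9*3 = 27)
((-234 - (91 - E(7))) + (-33 - 1*115))*(47 - 204) = ((-234 - (91 - 1*27)) + (-33 - 1*115))*(47 - 204) = ((-234 - (91 - 27)) + (-33 - 115))*(-157) = ((-234 - 1*64) - 148)*(-157) = ((-234 - 64) - 148)*(-157) = (-298 - 148)*(-157) = -446*(-157) = 70022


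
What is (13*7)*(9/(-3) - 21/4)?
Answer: -3003/4 ≈ -750.75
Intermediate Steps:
(13*7)*(9/(-3) - 21/4) = 91*(9*(-1/3) - 21*1/4) = 91*(-3 - 21/4) = 91*(-33/4) = -3003/4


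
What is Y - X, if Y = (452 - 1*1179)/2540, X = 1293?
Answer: -3284947/2540 ≈ -1293.3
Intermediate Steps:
Y = -727/2540 (Y = (452 - 1179)*(1/2540) = -727*1/2540 = -727/2540 ≈ -0.28622)
Y - X = -727/2540 - 1*1293 = -727/2540 - 1293 = -3284947/2540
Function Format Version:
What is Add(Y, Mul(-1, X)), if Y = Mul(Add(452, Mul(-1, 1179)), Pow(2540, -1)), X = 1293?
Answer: Rational(-3284947, 2540) ≈ -1293.3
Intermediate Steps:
Y = Rational(-727, 2540) (Y = Mul(Add(452, -1179), Rational(1, 2540)) = Mul(-727, Rational(1, 2540)) = Rational(-727, 2540) ≈ -0.28622)
Add(Y, Mul(-1, X)) = Add(Rational(-727, 2540), Mul(-1, 1293)) = Add(Rational(-727, 2540), -1293) = Rational(-3284947, 2540)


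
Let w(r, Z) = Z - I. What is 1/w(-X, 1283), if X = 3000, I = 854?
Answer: 1/429 ≈ 0.0023310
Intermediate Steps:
w(r, Z) = -854 + Z (w(r, Z) = Z - 1*854 = Z - 854 = -854 + Z)
1/w(-X, 1283) = 1/(-854 + 1283) = 1/429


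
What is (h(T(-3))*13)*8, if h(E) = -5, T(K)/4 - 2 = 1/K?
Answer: -520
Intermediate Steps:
T(K) = 8 + 4/K
(h(T(-3))*13)*8 = -5*13*8 = -65*8 = -520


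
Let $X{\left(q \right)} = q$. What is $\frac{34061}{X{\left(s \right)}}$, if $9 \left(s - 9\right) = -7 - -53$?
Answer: $\frac{306549}{127} \approx 2413.8$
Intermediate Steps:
$s = \frac{127}{9}$ ($s = 9 + \frac{-7 - -53}{9} = 9 + \frac{-7 + 53}{9} = 9 + \frac{1}{9} \cdot 46 = 9 + \frac{46}{9} = \frac{127}{9} \approx 14.111$)
$\frac{34061}{X{\left(s \right)}} = \frac{34061}{\frac{127}{9}} = 34061 \cdot \frac{9}{127} = \frac{306549}{127}$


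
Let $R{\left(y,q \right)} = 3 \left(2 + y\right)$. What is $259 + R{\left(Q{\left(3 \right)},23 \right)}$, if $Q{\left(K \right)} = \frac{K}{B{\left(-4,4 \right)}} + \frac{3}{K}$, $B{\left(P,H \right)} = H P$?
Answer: $\frac{4279}{16} \approx 267.44$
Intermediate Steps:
$Q{\left(K \right)} = \frac{3}{K} - \frac{K}{16}$ ($Q{\left(K \right)} = \frac{K}{4 \left(-4\right)} + \frac{3}{K} = \frac{K}{-16} + \frac{3}{K} = K \left(- \frac{1}{16}\right) + \frac{3}{K} = - \frac{K}{16} + \frac{3}{K} = \frac{3}{K} - \frac{K}{16}$)
$R{\left(y,q \right)} = 6 + 3 y$
$259 + R{\left(Q{\left(3 \right)},23 \right)} = 259 + \left(6 + 3 \left(\frac{3}{3} - \frac{3}{16}\right)\right) = 259 + \left(6 + 3 \left(3 \cdot \frac{1}{3} - \frac{3}{16}\right)\right) = 259 + \left(6 + 3 \left(1 - \frac{3}{16}\right)\right) = 259 + \left(6 + 3 \cdot \frac{13}{16}\right) = 259 + \left(6 + \frac{39}{16}\right) = 259 + \frac{135}{16} = \frac{4279}{16}$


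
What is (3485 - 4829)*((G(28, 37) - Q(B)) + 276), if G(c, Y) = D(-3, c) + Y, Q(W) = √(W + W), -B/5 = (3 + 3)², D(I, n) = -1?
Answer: -419328 + 8064*I*√10 ≈ -4.1933e+5 + 25501.0*I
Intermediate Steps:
B = -180 (B = -5*(3 + 3)² = -5*6² = -5*36 = -180)
Q(W) = √2*√W (Q(W) = √(2*W) = √2*√W)
G(c, Y) = -1 + Y
(3485 - 4829)*((G(28, 37) - Q(B)) + 276) = (3485 - 4829)*(((-1 + 37) - √2*√(-180)) + 276) = -1344*((36 - √2*6*I*√5) + 276) = -1344*((36 - 6*I*√10) + 276) = -1344*(312 - 6*I*√10) = -419328 + 8064*I*√10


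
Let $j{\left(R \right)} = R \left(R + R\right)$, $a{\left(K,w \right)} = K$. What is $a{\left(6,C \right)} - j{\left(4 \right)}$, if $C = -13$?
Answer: $-26$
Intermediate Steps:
$j{\left(R \right)} = 2 R^{2}$ ($j{\left(R \right)} = R 2 R = 2 R^{2}$)
$a{\left(6,C \right)} - j{\left(4 \right)} = 6 - 2 \cdot 4^{2} = 6 - 2 \cdot 16 = 6 - 32 = -26$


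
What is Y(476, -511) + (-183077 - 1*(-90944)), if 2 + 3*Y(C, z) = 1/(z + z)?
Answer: -282481823/3066 ≈ -92134.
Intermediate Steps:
Y(C, z) = -⅔ + 1/(6*z) (Y(C, z) = -⅔ + 1/(3*(z + z)) = -⅔ + 1/(3*((2*z))) = -⅔ + (1/(2*z))/3 = -⅔ + 1/(6*z))
Y(476, -511) + (-183077 - 1*(-90944)) = (⅙)*(1 - 4*(-511))/(-511) + (-183077 - 1*(-90944)) = (⅙)*(-1/511)*(1 + 2044) + (-183077 + 90944) = (⅙)*(-1/511)*2045 - 92133 = -2045/3066 - 92133 = -282481823/3066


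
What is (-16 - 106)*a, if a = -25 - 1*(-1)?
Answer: 2928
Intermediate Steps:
a = -24 (a = -25 + 1 = -24)
(-16 - 106)*a = (-16 - 106)*(-24) = -122*(-24) = 2928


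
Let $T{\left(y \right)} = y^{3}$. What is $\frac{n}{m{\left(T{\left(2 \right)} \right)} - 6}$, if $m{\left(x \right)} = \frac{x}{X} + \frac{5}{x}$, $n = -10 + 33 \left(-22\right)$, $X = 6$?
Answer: $\frac{17664}{97} \approx 182.1$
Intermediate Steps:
$n = -736$ ($n = -10 - 726 = -736$)
$m{\left(x \right)} = \frac{5}{x} + \frac{x}{6}$ ($m{\left(x \right)} = \frac{x}{6} + \frac{5}{x} = \frac{5}{x} + \frac{x}{6}$)
$\frac{n}{m{\left(T{\left(2 \right)} \right)} - 6} = \frac{1}{\left(\frac{5}{2^{3}} + \frac{2^{3}}{6}\right) - 6} \left(-736\right) = \frac{1}{\left(\frac{5}{8} + \frac{1}{6} \cdot 8\right) - 6} \left(-736\right) = \frac{1}{\left(5 \cdot \frac{1}{8} + \frac{4}{3}\right) - 6} \left(-736\right) = \frac{1}{\left(\frac{5}{8} + \frac{4}{3}\right) - 6} \left(-736\right) = \frac{1}{\frac{47}{24} - 6} \left(-736\right) = \frac{1}{- \frac{97}{24}} \left(-736\right) = \left(- \frac{24}{97}\right) \left(-736\right) = \frac{17664}{97}$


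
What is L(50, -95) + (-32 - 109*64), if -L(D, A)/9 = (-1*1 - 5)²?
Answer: -7332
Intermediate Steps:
L(D, A) = -324 (L(D, A) = -9*(-1*1 - 5)² = -9*(-1 - 5)² = -9*(-6)² = -9*36 = -324)
L(50, -95) + (-32 - 109*64) = -324 + (-32 - 109*64) = -324 + (-32 - 6976) = -324 - 7008 = -7332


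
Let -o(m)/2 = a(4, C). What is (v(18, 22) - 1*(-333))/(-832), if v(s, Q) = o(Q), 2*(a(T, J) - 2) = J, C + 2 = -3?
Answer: -167/416 ≈ -0.40144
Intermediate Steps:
C = -5 (C = -2 - 3 = -5)
a(T, J) = 2 + J/2
o(m) = 1 (o(m) = -2*(2 + (1/2)*(-5)) = -2*(2 - 5/2) = -2*(-1/2) = 1)
v(s, Q) = 1
(v(18, 22) - 1*(-333))/(-832) = (1 - 1*(-333))/(-832) = (1 + 333)*(-1/832) = 334*(-1/832) = -167/416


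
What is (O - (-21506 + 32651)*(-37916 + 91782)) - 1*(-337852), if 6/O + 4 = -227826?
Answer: -68348853960973/113915 ≈ -6.0000e+8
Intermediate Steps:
O = -3/113915 (O = 6/(-4 - 227826) = 6/(-227830) = 6*(-1/227830) = -3/113915 ≈ -2.6335e-5)
(O - (-21506 + 32651)*(-37916 + 91782)) - 1*(-337852) = (-3/113915 - (-21506 + 32651)*(-37916 + 91782)) - 1*(-337852) = (-3/113915 - 11145*53866) + 337852 = (-3/113915 - 1*600336570) + 337852 = (-3/113915 - 600336570) + 337852 = -68387340371553/113915 + 337852 = -68348853960973/113915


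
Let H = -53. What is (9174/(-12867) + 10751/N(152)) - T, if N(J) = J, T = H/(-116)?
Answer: 1315102421/18905912 ≈ 69.560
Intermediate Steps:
T = 53/116 (T = -53/(-116) = -53*(-1/116) = 53/116 ≈ 0.45690)
(9174/(-12867) + 10751/N(152)) - T = (9174/(-12867) + 10751/152) - 1*53/116 = (9174*(-1/12867) + 10751*(1/152)) - 53/116 = (-3058/4289 + 10751/152) - 53/116 = 45646223/651928 - 53/116 = 1315102421/18905912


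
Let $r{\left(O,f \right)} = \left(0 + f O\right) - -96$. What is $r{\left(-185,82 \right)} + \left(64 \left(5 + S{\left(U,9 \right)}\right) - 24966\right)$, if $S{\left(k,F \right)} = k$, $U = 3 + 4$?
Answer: $-39272$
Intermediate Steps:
$U = 7$
$r{\left(O,f \right)} = 96 + O f$ ($r{\left(O,f \right)} = \left(0 + O f\right) + 96 = O f + 96 = 96 + O f$)
$r{\left(-185,82 \right)} + \left(64 \left(5 + S{\left(U,9 \right)}\right) - 24966\right) = \left(96 - 15170\right) + \left(64 \left(5 + 7\right) - 24966\right) = \left(96 - 15170\right) + \left(64 \cdot 12 - 24966\right) = -15074 + \left(768 - 24966\right) = -15074 - 24198 = -39272$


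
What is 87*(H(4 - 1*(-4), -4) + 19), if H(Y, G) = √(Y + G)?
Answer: 1827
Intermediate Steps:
H(Y, G) = √(G + Y)
87*(H(4 - 1*(-4), -4) + 19) = 87*(√(-4 + (4 - 1*(-4))) + 19) = 87*(√(-4 + (4 + 4)) + 19) = 87*(√(-4 + 8) + 19) = 87*(√4 + 19) = 87*(2 + 19) = 87*21 = 1827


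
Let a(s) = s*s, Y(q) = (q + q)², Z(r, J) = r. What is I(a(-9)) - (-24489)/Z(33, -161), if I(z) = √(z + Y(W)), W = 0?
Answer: 8262/11 ≈ 751.09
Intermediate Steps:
Y(q) = 4*q² (Y(q) = (2*q)² = 4*q²)
a(s) = s²
I(z) = √z (I(z) = √(z + 4*0²) = √(z + 4*0) = √(z + 0) = √z)
I(a(-9)) - (-24489)/Z(33, -161) = √((-9)²) - (-24489)/33 = √81 - (-24489)/33 = 9 - 1*(-8163/11) = 9 + 8163/11 = 8262/11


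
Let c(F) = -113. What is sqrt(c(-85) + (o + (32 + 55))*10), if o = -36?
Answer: sqrt(397) ≈ 19.925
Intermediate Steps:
sqrt(c(-85) + (o + (32 + 55))*10) = sqrt(-113 + (-36 + (32 + 55))*10) = sqrt(-113 + (-36 + 87)*10) = sqrt(-113 + 51*10) = sqrt(-113 + 510) = sqrt(397)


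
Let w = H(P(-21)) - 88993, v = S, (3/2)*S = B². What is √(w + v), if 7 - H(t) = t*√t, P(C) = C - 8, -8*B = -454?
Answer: √(-12504810 + 4176*I*√29)/12 ≈ 0.26498 + 294.68*I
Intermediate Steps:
B = 227/4 (B = -⅛*(-454) = 227/4 ≈ 56.750)
P(C) = -8 + C
S = 51529/24 (S = 2*(227/4)²/3 = (⅔)*(51529/16) = 51529/24 ≈ 2147.0)
H(t) = 7 - t^(3/2) (H(t) = 7 - t*√t = 7 - t^(3/2))
v = 51529/24 ≈ 2147.0
w = -88986 + 29*I*√29 (w = (7 - (-8 - 21)^(3/2)) - 88993 = (7 - (-29)^(3/2)) - 88993 = (7 - (-29)*I*√29) - 88993 = (7 + 29*I*√29) - 88993 = -88986 + 29*I*√29 ≈ -88986.0 + 156.17*I)
√(w + v) = √((-88986 + 29*I*√29) + 51529/24) = √(-2084135/24 + 29*I*√29)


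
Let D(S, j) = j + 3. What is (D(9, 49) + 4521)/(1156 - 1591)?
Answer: -4573/435 ≈ -10.513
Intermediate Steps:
D(S, j) = 3 + j
(D(9, 49) + 4521)/(1156 - 1591) = ((3 + 49) + 4521)/(1156 - 1591) = (52 + 4521)/(-435) = 4573*(-1/435) = -4573/435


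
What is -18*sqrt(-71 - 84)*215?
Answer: -3870*I*sqrt(155) ≈ -48181.0*I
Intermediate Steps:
-18*sqrt(-71 - 84)*215 = -18*I*sqrt(155)*215 = -3870*I*sqrt(155)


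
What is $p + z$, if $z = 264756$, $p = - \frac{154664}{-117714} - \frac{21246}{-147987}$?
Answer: $\frac{256228468327990}{967785651} \approx 2.6476 \cdot 10^{5}$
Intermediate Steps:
$p = \frac{1410511834}{967785651}$ ($p = \left(-154664\right) \left(- \frac{1}{117714}\right) - - \frac{7082}{49329} = \frac{77332}{58857} + \frac{7082}{49329} = \frac{1410511834}{967785651} \approx 1.4575$)
$p + z = \frac{1410511834}{967785651} + 264756 = \frac{256228468327990}{967785651}$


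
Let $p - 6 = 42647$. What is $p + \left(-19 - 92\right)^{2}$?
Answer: $54974$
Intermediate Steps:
$p = 42653$ ($p = 6 + 42647 = 42653$)
$p + \left(-19 - 92\right)^{2} = 42653 + \left(-19 - 92\right)^{2} = 42653 + \left(-111\right)^{2} = 42653 + 12321 = 54974$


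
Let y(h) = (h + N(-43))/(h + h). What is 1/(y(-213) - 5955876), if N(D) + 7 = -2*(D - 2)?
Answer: -213/1268601523 ≈ -1.6790e-7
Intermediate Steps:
N(D) = -3 - 2*D (N(D) = -7 - 2*(D - 2) = -7 - 2*(-2 + D) = -7 + (4 - 2*D) = -3 - 2*D)
y(h) = (83 + h)/(2*h) (y(h) = (h + (-3 - 2*(-43)))/(h + h) = (h + (-3 + 86))/((2*h)) = (h + 83)*(1/(2*h)) = (83 + h)*(1/(2*h)) = (83 + h)/(2*h))
1/(y(-213) - 5955876) = 1/((½)*(83 - 213)/(-213) - 5955876) = 1/((½)*(-1/213)*(-130) - 5955876) = 1/(65/213 - 5955876) = 1/(-1268601523/213) = -213/1268601523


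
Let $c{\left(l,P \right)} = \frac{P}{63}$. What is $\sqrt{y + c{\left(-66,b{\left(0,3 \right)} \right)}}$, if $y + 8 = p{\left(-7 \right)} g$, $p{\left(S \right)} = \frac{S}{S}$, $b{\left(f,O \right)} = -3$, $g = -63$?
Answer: $\frac{2 i \sqrt{7833}}{21} \approx 8.429 i$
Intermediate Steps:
$p{\left(S \right)} = 1$
$y = -71$ ($y = -8 + 1 \left(-63\right) = -8 - 63 = -71$)
$c{\left(l,P \right)} = \frac{P}{63}$ ($c{\left(l,P \right)} = P \frac{1}{63} = \frac{P}{63}$)
$\sqrt{y + c{\left(-66,b{\left(0,3 \right)} \right)}} = \sqrt{-71 + \frac{1}{63} \left(-3\right)} = \sqrt{-71 - \frac{1}{21}} = \sqrt{- \frac{1492}{21}} = \frac{2 i \sqrt{7833}}{21}$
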